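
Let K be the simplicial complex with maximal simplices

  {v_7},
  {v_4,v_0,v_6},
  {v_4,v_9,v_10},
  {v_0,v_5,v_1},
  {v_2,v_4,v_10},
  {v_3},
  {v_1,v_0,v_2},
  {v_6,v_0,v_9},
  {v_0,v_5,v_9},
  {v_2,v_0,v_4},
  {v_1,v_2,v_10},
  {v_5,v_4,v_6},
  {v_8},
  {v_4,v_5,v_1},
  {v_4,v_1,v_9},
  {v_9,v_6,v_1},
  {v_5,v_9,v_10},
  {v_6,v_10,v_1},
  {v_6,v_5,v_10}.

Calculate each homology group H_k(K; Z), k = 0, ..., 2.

We work with the vertex ordering v_0 < v_1 < v_2 < v_3 < v_4 < v_5 < v_6 < v_7 < v_8 < v_9 < v_10. The simplices of K, each written with vertices in increasing order, are:

  0-simplices (11): [v_0], [v_1], [v_2], [v_3], [v_4], [v_5], [v_6], [v_7], [v_8], [v_9], [v_10]
  1-simplices (24): (24 of them)
  2-simplices (16): (16 of them)

Hence C_0 ≅ Z^11, C_1 ≅ Z^24, C_2 ≅ Z^16.

∂_1: C_1 → C_0 sends each edge [p,q] (with p < q) to q − p. For instance
  ∂[v_0,v_4] = [v_4] − [v_0].
As a 11×24 matrix over Z this has rank 7, with invariant factors (1,1,1,1,1,1,1).

The boundary map ∂_2: C_2 → C_1 acts by ∂[p,q,r] = [q,r] − [p,r] + [p,q]. For instance
  ∂[v_0,v_4,v_6] = [v_4,v_6] − [v_0,v_6] + [v_0,v_4],
  ∂[v_0,v_5,v_9] = [v_5,v_9] − [v_0,v_9] + [v_0,v_5].
This gives a 24×16 integer matrix of rank 15; reducing to Smith normal form yields diagonal entries (1,1,1,1,1,1,1,1,1,1,1,1,1,1,1).

Reading off H_k = ker ∂_k / im ∂_{k+1}:

  H_0: rank C_0 − rank ∂_1 = 11 − 7 = 4, and the invariant factors of ∂_1 are all 1, so H_0 ≅ Z^4.
  H_1: rank ker ∂_1 − rank ∂_2 = (24 − 7) − 15 = 2, and the invariant factors of ∂_2 are all 1, so H_1 ≅ Z^2.
  H_2: rank ker ∂_2 − rank ∂_3 = (16 − 15) − 0 = 1, and there is no ∂_3, so H_2 ≅ Z.

H_0 ≅ Z^4,  H_1 ≅ Z^2,  H_2 ≅ Z.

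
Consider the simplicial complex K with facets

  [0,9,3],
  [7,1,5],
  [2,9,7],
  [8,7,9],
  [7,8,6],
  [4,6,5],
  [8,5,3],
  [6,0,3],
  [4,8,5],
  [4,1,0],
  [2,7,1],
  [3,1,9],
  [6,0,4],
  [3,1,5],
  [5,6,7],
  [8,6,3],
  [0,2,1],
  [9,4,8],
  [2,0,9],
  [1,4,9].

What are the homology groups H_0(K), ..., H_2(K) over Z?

Fix the vertex order 0 < 1 < 2 < 3 < 4 < 5 < 6 < 7 < 8 < 9 and write every simplex with vertices in increasing order. Then dim K = 2 and the simplices of K are:

  0-simplices (10): [0], [1], [2], [3], [4], [5], [6], [7], [8], [9]
  1-simplices (30): (30 of them)
  2-simplices (20): (20 of them)

so the chain groups are C_0 ≅ Z^10, C_1 ≅ Z^30, C_2 ≅ Z^20.

∂_1: C_1 → C_0 is given by ∂[p,q] = [q] − [p]. For instance
  ∂[8,9] = [9] − [8].
This gives a 10×30 integer matrix of rank 9; reducing to Smith normal form yields diagonal entries (1,1,1,1,1,1,1,1,1).

The boundary map ∂_2: C_2 → C_1 acts by ∂[p,q,r] = [q,r] − [p,r] + [p,q]. For instance
  ∂[3,5,8] = [5,8] − [3,8] + [3,5],
  ∂[1,3,5] = [3,5] − [1,5] + [1,3].
This gives a 30×20 integer matrix of rank 20; reducing to Smith normal form yields diagonal entries (1,1,1,1,1,1,1,1,1,1,1,1,1,1,1,1,1,1,1,2).

Computing H_k = (kernel of ∂_k) / (image of ∂_{k+1}):

  H_0: rank C_0 − rank ∂_1 = 10 − 9 = 1, and the invariant factors of ∂_1 are all 1, so H_0 = Z.
  H_1: rank ker ∂_1 − rank ∂_2 = (30 − 9) − 20 = 1, and ∂_2 has invariant factor 2 > 1, so H_1 = Z ⊕ Z_2.
  H_2: rank ker ∂_2 − rank ∂_3 = (20 − 20) − 0 = 0, and there is no ∂_3, so H_2 = 0.

H_0 = Z,  H_1 = Z ⊕ Z_2,  H_2 = 0.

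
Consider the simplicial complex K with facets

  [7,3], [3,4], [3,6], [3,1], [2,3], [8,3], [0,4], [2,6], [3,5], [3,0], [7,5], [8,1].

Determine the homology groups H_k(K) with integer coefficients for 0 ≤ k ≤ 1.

We work with the vertex ordering 0 < 1 < 2 < 3 < 4 < 5 < 6 < 7 < 8. The simplices of K, each written with vertices in increasing order, are:

  0-simplices (9): [0], [1], [2], [3], [4], [5], [6], [7], [8]
  1-simplices (12): [0,3], [0,4], [1,3], [1,8], [2,3], [2,6], [3,4], [3,5], [3,6], [3,7], [3,8], [5,7]

so the chain groups are C_0 ≅ Z^9, C_1 ≅ Z^12.

∂_1: C_1 → C_0 maps an edge to its endpoints' difference, ∂[p,q] = q − p.
The resulting 9×12 matrix has rank 8, and its Smith normal form has invariant factors (1,1,1,1,1,1,1,1).

Now H_k = ker ∂_k / im ∂_{k+1}, so:

  H_0: rank C_0 − rank ∂_1 = 9 − 8 = 1, and the invariant factors of ∂_1 are all 1, so H_0 ≅ Z.
  H_1: rank ker ∂_1 − rank ∂_2 = (12 − 8) − 0 = 4, and there is no ∂_2, so H_1 ≅ Z^4.

H_0 = Z,  H_1 = Z^4.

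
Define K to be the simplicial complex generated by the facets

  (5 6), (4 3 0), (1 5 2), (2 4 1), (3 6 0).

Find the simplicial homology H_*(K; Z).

Fix the vertex order 0 < 1 < 2 < 3 < 4 < 5 < 6 and write every simplex with vertices in increasing order. Then dim K = 2 and the simplices of K are:

  0-simplices (7): [0], [1], [2], [3], [4], [5], [6]
  1-simplices (11): [0,3], [0,4], [0,6], [1,2], [1,4], [1,5], [2,4], [2,5], [3,4], [3,6], [5,6]
  2-simplices (4): [0,3,4], [0,3,6], [1,2,4], [1,2,5]

Hence C_0 ≅ Z^7, C_1 ≅ Z^11, C_2 ≅ Z^4.

∂_1: C_1 → C_0 maps an edge to its endpoints' difference, ∂[p,q] = q − p. For instance
  ∂[2,4] = [4] − [2].
This gives a 7×11 integer matrix of rank 6; reducing to Smith normal form yields diagonal entries (1,1,1,1,1,1).

The boundary map ∂_2: C_2 → C_1 acts by ∂[p,q,r] = [q,r] − [p,r] + [p,q]. For instance
  ∂[1,2,4] = [2,4] − [1,4] + [1,2],
  ∂[1,2,5] = [2,5] − [1,5] + [1,2].
As a 11×4 matrix over Z this has rank 4, with invariant factors (1,1,1,1).

Computing H_k = (kernel of ∂_k) / (image of ∂_{k+1}):

  H_0: rank C_0 − rank ∂_1 = 7 − 6 = 1, and the invariant factors of ∂_1 are all 1, so H_0 = Z.
  H_1: rank ker ∂_1 − rank ∂_2 = (11 − 6) − 4 = 1, and the invariant factors of ∂_2 are all 1, so H_1 = Z.
  H_2: rank ker ∂_2 − rank ∂_3 = (4 − 4) − 0 = 0, and there is no ∂_3, so H_2 = 0.

H_0 ≅ Z,  H_1 ≅ Z,  H_2 = 0.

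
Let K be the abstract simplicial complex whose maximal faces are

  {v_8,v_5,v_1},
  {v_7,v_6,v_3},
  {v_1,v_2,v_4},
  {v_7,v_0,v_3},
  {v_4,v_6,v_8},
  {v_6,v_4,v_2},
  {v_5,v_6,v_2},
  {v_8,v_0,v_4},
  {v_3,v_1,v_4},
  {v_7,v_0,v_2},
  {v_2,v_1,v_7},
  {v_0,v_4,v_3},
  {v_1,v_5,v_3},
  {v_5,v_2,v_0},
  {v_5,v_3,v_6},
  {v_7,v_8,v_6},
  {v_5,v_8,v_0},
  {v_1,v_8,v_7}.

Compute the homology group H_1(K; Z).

We work with the vertex ordering v_0 < v_1 < v_2 < v_3 < v_4 < v_5 < v_6 < v_7 < v_8. The simplices of K, each written with vertices in increasing order, are:

  0-simplices (9): [v_0], [v_1], [v_2], [v_3], [v_4], [v_5], [v_6], [v_7], [v_8]
  1-simplices (27): (27 of them)
  2-simplices (18): (18 of them)

giving chain groups C_0 ≅ Z^9, C_1 ≅ Z^27, C_2 ≅ Z^18.

Boundary ∂_1: C_1 → C_0 is given by ∂[p,q] = [q] − [p]. For instance
  ∂[v_2,v_5] = [v_5] − [v_2].
The 9×27 boundary matrix has rank 8 and Smith normal form diag(1,1,1,1,1,1,1,1).

∂_2: C_2 → C_1 maps a triangle to the signed sum of its edges. For instance
  ∂[v_3,v_6,v_7] = [v_6,v_7] − [v_3,v_7] + [v_3,v_6],
  ∂[v_0,v_5,v_8] = [v_5,v_8] − [v_0,v_8] + [v_0,v_5].
This gives a 27×18 integer matrix of rank 17; reducing to Smith normal form yields diagonal entries (1,1,1,1,1,1,1,1,1,1,1,1,1,1,1,1,1).

Computing H_k = (kernel of ∂_k) / (image of ∂_{k+1}):

  H_1: rank ker ∂_1 − rank ∂_2 = (27 − 8) − 17 = 2, and the invariant factors of ∂_2 are all 1, so H_1 = Z^2.

(K is a triangulation of the torus T^2.)

H_1 = Z^2.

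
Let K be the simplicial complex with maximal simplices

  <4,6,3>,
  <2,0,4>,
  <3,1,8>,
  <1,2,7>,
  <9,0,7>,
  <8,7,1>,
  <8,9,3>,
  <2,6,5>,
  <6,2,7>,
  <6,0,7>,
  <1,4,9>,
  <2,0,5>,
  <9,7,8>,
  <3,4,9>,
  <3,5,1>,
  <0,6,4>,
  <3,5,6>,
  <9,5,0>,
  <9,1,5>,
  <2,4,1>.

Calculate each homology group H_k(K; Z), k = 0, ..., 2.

H_0 = Z,  H_1 = Z ⊕ Z/2,  H_2 = 0.

K has 10 vertices, 30 edges, 20 triangles.
rank ∂_0 = 0, rank ∂_1 = 9 ⇒ b_0 = 10 − 0 − 9 = 1; all invariant factors of ∂_1 are 1 so no torsion. So H_0 = Z.
rank ∂_1 = 9, rank ∂_2 = 20 ⇒ b_1 = 30 − 9 − 20 = 1; ∂_2 has invariant factor(s) [2] giving torsion. So H_1 = Z ⊕ Z/2.
rank ∂_2 = 20, rank ∂_3 = 0 ⇒ b_2 = 20 − 20 − 0 = 0. So H_2 = 0.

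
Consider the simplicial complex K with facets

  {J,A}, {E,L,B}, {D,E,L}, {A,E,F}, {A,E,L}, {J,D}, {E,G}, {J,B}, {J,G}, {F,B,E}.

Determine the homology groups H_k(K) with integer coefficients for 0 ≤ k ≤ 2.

H_0 ≅ Z,  H_1 ≅ Z^3,  H_2 = 0.

Take the total order A < B < D < E < F < G < J < L on the vertex set. Then K (dimension 2) consists of the simplices:

  0-simplices (8): A, B, D, E, F, G, J, L
  1-simplices (15): AE, AF, AJ, AL, BE, BF, BJ, BL, DE, DJ, DL, EF, EG, EL, GJ
  2-simplices (5): AEF, AEL, BEF, BEL, DEL

giving chain groups C_0 ≅ Z^8, C_1 ≅ Z^15, C_2 ≅ Z^5.

Boundary ∂_1: C_1 → C_0 sends each edge [p,q] (with p < q) to q − p. For instance
  ∂BL = L − B.
The resulting 8×15 matrix has rank 7, and its Smith normal form has invariant factors (1,1,1,1,1,1,1).

Boundary ∂_2: C_2 → C_1 maps a triangle to the signed sum of its edges. For instance
  ∂AEF = EF − AF + AE,
  ∂BEL = EL − BL + BE.
This gives a 15×5 integer matrix of rank 5; reducing to Smith normal form yields diagonal entries (1,1,1,1,1).

From H_k ≅ ker(∂_k) / im(∂_{k+1}) we obtain:

  H_0: rank C_0 − rank ∂_1 = 8 − 7 = 1, and the invariant factors of ∂_1 are all 1, so H_0 = Z.
  H_1: rank ker ∂_1 − rank ∂_2 = (15 − 7) − 5 = 3, and the invariant factors of ∂_2 are all 1, so H_1 = Z^3.
  H_2: rank ker ∂_2 − rank ∂_3 = (5 − 5) − 0 = 0, and there is no ∂_3, so H_2 = 0.

As a check, the Euler characteristic is 8 − 15 + 5 = -2, which agrees with 1 − 3 + 0 = -2.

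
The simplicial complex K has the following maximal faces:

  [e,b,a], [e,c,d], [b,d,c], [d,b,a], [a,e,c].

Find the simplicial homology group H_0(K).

K has 5 vertices, 10 edges, 5 triangles.
rank ∂_0 = 0, rank ∂_1 = 4 ⇒ b_0 = 5 − 0 − 4 = 1; all invariant factors of ∂_1 are 1 so no torsion. So H_0 ≅ Z.

H_0 ≅ Z.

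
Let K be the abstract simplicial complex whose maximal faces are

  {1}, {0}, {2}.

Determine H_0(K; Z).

H_0 ≅ Z^3.

We work with the vertex ordering 0 < 1 < 2. The simplices of K, each written with vertices in increasing order, are:

  0-simplices (3): [0], [1], [2]

so the chain groups are C_0 ≅ Z^3.

Reading off H_k = ker ∂_k / im ∂_{k+1}:

  H_0: rank C_0 − rank ∂_1 = 3 − 0 = 3, and there is no ∂_1, so H_0 ≅ Z^3.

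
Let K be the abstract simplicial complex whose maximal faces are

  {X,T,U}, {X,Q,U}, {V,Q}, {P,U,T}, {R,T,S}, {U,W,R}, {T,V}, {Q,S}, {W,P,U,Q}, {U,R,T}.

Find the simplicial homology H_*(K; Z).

H_0 ≅ Z,  H_1 ≅ Z^2,  H_2 = 0,  H_3 = 0.

Order the vertices as P < Q < R < S < T < U < V < W < X. Listing each simplex with vertices in this order, K has dimension 3 with simplices:

  0-simplices (9): P, Q, R, S, T, U, V, W, X
  1-simplices (19): PQ, PT, PU, PW, QS, QU, QV, QW, QX, RS, RT, RU, RW, ST, TU, TV, TX, UW, UX
  2-simplices (10): PQU, PQW, PTU, PUW, QUW, QUX, RST, RTU, RUW, TUX
  3-simplices (1): PQUW

so the chain groups are C_0 ≅ Z^9, C_1 ≅ Z^19, C_2 ≅ Z^10, C_3 ≅ Z^1.

∂_1: C_1 → C_0 is given by ∂[p,q] = [q] − [p].
As a 9×19 matrix over Z this has rank 8, with invariant factors (1,1,1,1,1,1,1,1).

The boundary map ∂_2: C_2 → C_1 acts by ∂[p,q,r] = [q,r] − [p,r] + [p,q]. For instance
  ∂RST = ST − RT + RS,
  ∂PQU = QU − PU + PQ.
This gives a 19×10 integer matrix of rank 9; reducing to Smith normal form yields diagonal entries (1,1,1,1,1,1,1,1,1).

Boundary ∂_3: C_3 → C_2 sends each 3-simplex σ to the alternating sum Σ_i (−1)^i (σ with its i-th vertex removed). For instance
  ∂PQUW = QUW − PUW + PQW − PQU.
As a 10×1 matrix over Z this has rank 1, with invariant factors (1).

Computing H_k = (kernel of ∂_k) / (image of ∂_{k+1}):

  H_0: rank C_0 − rank ∂_1 = 9 − 8 = 1, and the invariant factors of ∂_1 are all 1, so H_0 ≅ Z.
  H_1: rank ker ∂_1 − rank ∂_2 = (19 − 8) − 9 = 2, and the invariant factors of ∂_2 are all 1, so H_1 ≅ Z^2.
  H_2: rank ker ∂_2 − rank ∂_3 = (10 − 9) − 1 = 0, and the invariant factors of ∂_3 are all 1, so H_2 ≅ 0.
  H_3: rank ker ∂_3 − rank ∂_4 = (1 − 1) − 0 = 0, and there is no ∂_4, so H_3 ≅ 0.

As a check, the Euler characteristic is 9 − 19 + 10 − 1 = -1, which agrees with 1 − 2 + 0 − 0 = -1.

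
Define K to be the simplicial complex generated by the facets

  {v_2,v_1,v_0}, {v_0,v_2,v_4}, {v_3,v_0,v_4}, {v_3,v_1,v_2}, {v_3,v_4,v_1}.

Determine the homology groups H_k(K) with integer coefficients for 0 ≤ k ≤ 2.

H_0 ≅ Z,  H_1 ≅ Z,  H_2 = 0.

K has 5 vertices, 10 edges, 5 triangles.
rank ∂_0 = 0, rank ∂_1 = 4 ⇒ b_0 = 5 − 0 − 4 = 1; all invariant factors of ∂_1 are 1 so no torsion. So H_0 ≅ Z.
rank ∂_1 = 4, rank ∂_2 = 5 ⇒ b_1 = 10 − 4 − 5 = 1; all invariant factors of ∂_2 are 1 so no torsion. So H_1 ≅ Z.
rank ∂_2 = 5, rank ∂_3 = 0 ⇒ b_2 = 5 − 5 − 0 = 0. So H_2 ≅ 0.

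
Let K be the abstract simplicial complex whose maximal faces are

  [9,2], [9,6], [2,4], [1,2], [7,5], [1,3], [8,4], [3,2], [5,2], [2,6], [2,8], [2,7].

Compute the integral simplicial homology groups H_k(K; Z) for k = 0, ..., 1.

H_0 = Z,  H_1 = Z^4.

Take the total order 1 < 2 < 3 < 4 < 5 < 6 < 7 < 8 < 9 on the vertex set. Then K (dimension 1) consists of the simplices:

  0-simplices (9): [1], [2], [3], [4], [5], [6], [7], [8], [9]
  1-simplices (12): [1,2], [1,3], [2,3], [2,4], [2,5], [2,6], [2,7], [2,8], [2,9], [4,8], [5,7], [6,9]

Hence C_0 ≅ Z^9, C_1 ≅ Z^12.

∂_1: C_1 → C_0 maps an edge to its endpoints' difference, ∂[p,q] = q − p.
This gives a 9×12 integer matrix of rank 8; reducing to Smith normal form yields diagonal entries (1,1,1,1,1,1,1,1).

From H_k ≅ ker(∂_k) / im(∂_{k+1}) we obtain:

  H_0: rank C_0 − rank ∂_1 = 9 − 8 = 1, and the invariant factors of ∂_1 are all 1, so H_0 ≅ Z.
  H_1: rank ker ∂_1 − rank ∂_2 = (12 − 8) − 0 = 4, and there is no ∂_2, so H_1 ≅ Z^4.

As a check, the Euler characteristic is 9 − 12 = -3, which agrees with 1 − 4 = -3.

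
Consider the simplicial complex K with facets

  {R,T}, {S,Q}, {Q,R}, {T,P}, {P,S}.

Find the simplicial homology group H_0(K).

H_0 = Z.

We work with the vertex ordering P < Q < R < S < T. The simplices of K, each written with vertices in increasing order, are:

  0-simplices (5): P, Q, R, S, T
  1-simplices (5): PS, PT, QR, QS, RT

giving chain groups C_0 ≅ Z^5, C_1 ≅ Z^5.

Boundary ∂_1: C_1 → C_0 maps an edge to its endpoints' difference, ∂[p,q] = q − p. For instance
  ∂RT = T − R.
As a 5×5 matrix over Z this has rank 4, with invariant factors (1,1,1,1).

From H_k ≅ ker(∂_k) / im(∂_{k+1}) we obtain:

  H_0: rank C_0 − rank ∂_1 = 5 − 4 = 1, and the invariant factors of ∂_1 are all 1, so H_0 ≅ Z.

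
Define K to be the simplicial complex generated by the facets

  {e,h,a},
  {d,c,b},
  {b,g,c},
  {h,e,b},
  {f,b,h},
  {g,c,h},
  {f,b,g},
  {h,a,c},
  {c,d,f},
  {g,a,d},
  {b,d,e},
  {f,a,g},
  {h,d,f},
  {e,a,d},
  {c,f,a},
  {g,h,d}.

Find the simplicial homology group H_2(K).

Order the vertices as a < b < c < d < e < f < g < h. Listing each simplex with vertices in this order, K has dimension 2 with simplices:

  0-simplices (8): a, b, c, d, e, f, g, h
  1-simplices (24): ac, ad, ae, af, ag, ah, bc, bd, be, bf, bg, bh, cd, cf, cg, ch, de, df, dg, dh, eh, fg, fh, gh
  2-simplices (16): acf, ach, ade, adg, aeh, afg, bcd, bcg, bde, beh, bfg, bfh, cdf, cgh, dfh, dgh

so the chain groups are C_0 ≅ Z^8, C_1 ≅ Z^24, C_2 ≅ Z^16.

∂_1: C_1 → C_0 sends each edge [p,q] (with p < q) to q − p. For instance
  ∂ad = d − a.
As a 8×24 matrix over Z this has rank 7, with invariant factors (1,1,1,1,1,1,1).

Boundary ∂_2: C_2 → C_1 maps a triangle to the signed sum of its edges. For instance
  ∂ach = ch − ah + ac,
  ∂dgh = gh − dh + dg.
The resulting 24×16 matrix has rank 15, and its Smith normal form has invariant factors (1,1,1,1,1,1,1,1,1,1,1,1,1,1,1).

Computing H_k = (kernel of ∂_k) / (image of ∂_{k+1}):

  H_2: rank ker ∂_2 − rank ∂_3 = (16 − 15) − 0 = 1, and there is no ∂_3, so H_2 = Z.

H_2 ≅ Z.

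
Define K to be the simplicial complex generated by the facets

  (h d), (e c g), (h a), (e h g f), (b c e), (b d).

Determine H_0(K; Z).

H_0 ≅ Z.

Take the total order a < b < c < d < e < f < g < h on the vertex set. Then K (dimension 3) consists of the simplices:

  0-simplices (8): a, b, c, d, e, f, g, h
  1-simplices (13): ah, bc, bd, be, ce, cg, dh, ef, eg, eh, fg, fh, gh
  2-simplices (6): bce, ceg, efg, efh, egh, fgh
  3-simplices (1): efgh

Hence C_0 ≅ Z^8, C_1 ≅ Z^13, C_2 ≅ Z^6, C_3 ≅ Z^1.

The boundary map ∂_1: C_1 → C_0 is given by ∂[p,q] = [q] − [p].
This gives a 8×13 integer matrix of rank 7; reducing to Smith normal form yields diagonal entries (1,1,1,1,1,1,1).

Boundary ∂_2: C_2 → C_1 acts by ∂[p,q,r] = [q,r] − [p,r] + [p,q]. For instance
  ∂bce = ce − be + bc,
  ∂ceg = eg − cg + ce.
As a 13×6 matrix over Z this has rank 5, with invariant factors (1,1,1,1,1).

∂_3: C_3 → C_2 sends each 3-simplex σ to the alternating sum Σ_i (−1)^i (σ with its i-th vertex removed). For instance
  ∂efgh = fgh − egh + efh − efg.
As a 6×1 matrix over Z this has rank 1, with invariant factors (1).

Computing H_k = (kernel of ∂_k) / (image of ∂_{k+1}):

  H_0: rank C_0 − rank ∂_1 = 8 − 7 = 1, and the invariant factors of ∂_1 are all 1, so H_0 = Z.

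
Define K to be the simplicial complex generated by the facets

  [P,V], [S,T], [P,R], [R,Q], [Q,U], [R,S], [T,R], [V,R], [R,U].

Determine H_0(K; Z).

We work with the vertex ordering P < Q < R < S < T < U < V. The simplices of K, each written with vertices in increasing order, are:

  0-simplices (7): P, Q, R, S, T, U, V
  1-simplices (9): PR, PV, QR, QU, RS, RT, RU, RV, ST

so the chain groups are C_0 ≅ Z^7, C_1 ≅ Z^9.

The boundary map ∂_1: C_1 → C_0 maps an edge to its endpoints' difference, ∂[p,q] = q − p.
The 7×9 boundary matrix has rank 6 and Smith normal form diag(1,1,1,1,1,1).

Reading off H_k = ker ∂_k / im ∂_{k+1}:

  H_0: rank C_0 − rank ∂_1 = 7 − 6 = 1, and the invariant factors of ∂_1 are all 1, so H_0 = Z.

H_0 = Z.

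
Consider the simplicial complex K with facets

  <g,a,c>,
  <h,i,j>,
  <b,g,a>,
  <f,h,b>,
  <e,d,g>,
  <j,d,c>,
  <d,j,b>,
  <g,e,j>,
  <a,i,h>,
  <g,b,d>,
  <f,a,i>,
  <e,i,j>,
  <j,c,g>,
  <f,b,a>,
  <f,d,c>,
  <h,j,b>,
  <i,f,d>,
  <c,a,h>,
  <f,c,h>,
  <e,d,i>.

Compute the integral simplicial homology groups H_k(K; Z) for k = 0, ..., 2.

We work with the vertex ordering a < b < c < d < e < f < g < h < i < j. The simplices of K, each written with vertices in increasing order, are:

  0-simplices (10): a, b, c, d, e, f, g, h, i, j
  1-simplices (30): ab, ac, af, ag, ah, ai, bd, bf, bg, bh, bj, cd, cf, cg, ch, cj, de, df, dg, di, dj, eg, ei, ej, fh, fi, gj, hi, hj, ij
  2-simplices (20): abf, abg, acg, ach, afi, ahi, bdg, bdj, bfh, bhj, cdf, cdj, cfh, cgj, deg, dei, dfi, egj, eij, hij

Hence C_0 ≅ Z^10, C_1 ≅ Z^30, C_2 ≅ Z^20.

The boundary map ∂_1: C_1 → C_0 maps an edge to its endpoints' difference, ∂[p,q] = q − p.
The 10×30 boundary matrix has rank 9 and Smith normal form diag(1,1,1,1,1,1,1,1,1).

∂_2: C_2 → C_1 maps a triangle to the signed sum of its edges. For instance
  ∂ach = ch − ah + ac,
  ∂abg = bg − ag + ab.
The 30×20 boundary matrix has rank 20 and Smith normal form diag(1,1,1,1,1,1,1,1,1,1,1,1,1,1,1,1,1,1,1,2).

Reading off H_k = ker ∂_k / im ∂_{k+1}:

  H_0: rank C_0 − rank ∂_1 = 10 − 9 = 1, and the invariant factors of ∂_1 are all 1, so H_0 = Z.
  H_1: rank ker ∂_1 − rank ∂_2 = (30 − 9) − 20 = 1, and ∂_2 has invariant factor 2 > 1, so H_1 = Z ⊕ Z/2.
  H_2: rank ker ∂_2 − rank ∂_3 = (20 − 20) − 0 = 0, and there is no ∂_3, so H_2 = 0.

H_0 ≅ Z,  H_1 ≅ Z ⊕ Z/2,  H_2 = 0.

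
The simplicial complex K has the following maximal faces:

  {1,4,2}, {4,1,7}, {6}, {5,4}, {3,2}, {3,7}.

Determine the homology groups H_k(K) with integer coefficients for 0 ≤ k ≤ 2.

H_0 = Z^2,  H_1 = Z,  H_2 = 0.

Fix the vertex order 1 < 2 < 3 < 4 < 5 < 6 < 7 and write every simplex with vertices in increasing order. Then dim K = 2 and the simplices of K are:

  0-simplices (7): [1], [2], [3], [4], [5], [6], [7]
  1-simplices (8): [1,2], [1,4], [1,7], [2,3], [2,4], [3,7], [4,5], [4,7]
  2-simplices (2): [1,2,4], [1,4,7]

so the chain groups are C_0 ≅ Z^7, C_1 ≅ Z^8, C_2 ≅ Z^2.

∂_1: C_1 → C_0 maps an edge to its endpoints' difference, ∂[p,q] = q − p. For instance
  ∂[1,2] = [2] − [1].
The 7×8 boundary matrix has rank 5 and Smith normal form diag(1,1,1,1,1).

Boundary ∂_2: C_2 → C_1 acts by ∂[p,q,r] = [q,r] − [p,r] + [p,q]. For instance
  ∂[1,2,4] = [2,4] − [1,4] + [1,2],
  ∂[1,4,7] = [4,7] − [1,7] + [1,4].
The resulting 8×2 matrix has rank 2, and its Smith normal form has invariant factors (1,1).

From H_k ≅ ker(∂_k) / im(∂_{k+1}) we obtain:

  H_0: rank C_0 − rank ∂_1 = 7 − 5 = 2, and the invariant factors of ∂_1 are all 1, so H_0 ≅ Z^2.
  H_1: rank ker ∂_1 − rank ∂_2 = (8 − 5) − 2 = 1, and the invariant factors of ∂_2 are all 1, so H_1 ≅ Z.
  H_2: rank ker ∂_2 − rank ∂_3 = (2 − 2) − 0 = 0, and there is no ∂_3, so H_2 ≅ 0.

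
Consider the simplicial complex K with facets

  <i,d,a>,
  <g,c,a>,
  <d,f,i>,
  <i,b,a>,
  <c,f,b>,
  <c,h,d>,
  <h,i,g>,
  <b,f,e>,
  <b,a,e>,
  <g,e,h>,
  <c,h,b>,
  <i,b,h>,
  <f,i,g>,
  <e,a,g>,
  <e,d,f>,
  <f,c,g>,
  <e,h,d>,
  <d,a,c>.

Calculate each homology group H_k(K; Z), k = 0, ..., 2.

Order the vertices as a < b < c < d < e < f < g < h < i. Listing each simplex with vertices in this order, K has dimension 2 with simplices:

  0-simplices (9): a, b, c, d, e, f, g, h, i
  1-simplices (27): ab, ac, ad, ae, ag, ai, bc, be, bf, bh, bi, cd, cf, cg, ch, de, df, dh, di, ef, eg, eh, fg, fi, gh, gi, hi
  2-simplices (18): abe, abi, acd, acg, adi, aeg, bcf, bch, bef, bhi, cdh, cfg, def, deh, dfi, egh, fgi, ghi

so the chain groups are C_0 ≅ Z^9, C_1 ≅ Z^27, C_2 ≅ Z^18.

∂_1: C_1 → C_0 sends each edge [p,q] (with p < q) to q − p.
The resulting 9×27 matrix has rank 8, and its Smith normal form has invariant factors (1,1,1,1,1,1,1,1).

Boundary ∂_2: C_2 → C_1 sends each 2-simplex [p,q,r] to [q,r] − [p,r] + [p,q]. For instance
  ∂cfg = fg − cg + cf,
  ∂acd = cd − ad + ac.
The 27×18 boundary matrix has rank 17 and Smith normal form diag(1,1,1,1,1,1,1,1,1,1,1,1,1,1,1,1,1).

Now H_k = ker ∂_k / im ∂_{k+1}, so:

  H_0: rank C_0 − rank ∂_1 = 9 − 8 = 1, and the invariant factors of ∂_1 are all 1, so H_0 = Z.
  H_1: rank ker ∂_1 − rank ∂_2 = (27 − 8) − 17 = 2, and the invariant factors of ∂_2 are all 1, so H_1 = Z^2.
  H_2: rank ker ∂_2 − rank ∂_3 = (18 − 17) − 0 = 1, and there is no ∂_3, so H_2 = Z.

(K is a triangulation of the torus T^2.)

H_0 ≅ Z,  H_1 ≅ Z^2,  H_2 ≅ Z.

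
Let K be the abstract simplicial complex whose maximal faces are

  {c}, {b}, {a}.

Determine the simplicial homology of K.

We work with the vertex ordering a < b < c. The simplices of K, each written with vertices in increasing order, are:

  0-simplices (3): a, b, c

Hence C_0 ≅ Z^3.

Now H_k = ker ∂_k / im ∂_{k+1}, so:

  H_0: rank C_0 − rank ∂_1 = 3 − 0 = 3, and there is no ∂_1, so H_0 = Z^3.

H_0 ≅ Z^3.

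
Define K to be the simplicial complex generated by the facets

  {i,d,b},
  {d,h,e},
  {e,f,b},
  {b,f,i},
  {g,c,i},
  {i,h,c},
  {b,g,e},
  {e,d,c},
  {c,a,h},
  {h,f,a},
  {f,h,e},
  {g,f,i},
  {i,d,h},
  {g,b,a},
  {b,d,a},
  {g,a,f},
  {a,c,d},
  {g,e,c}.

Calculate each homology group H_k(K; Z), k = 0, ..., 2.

Order the vertices as a < b < c < d < e < f < g < h < i. Listing each simplex with vertices in this order, K has dimension 2 with simplices:

  0-simplices (9): a, b, c, d, e, f, g, h, i
  1-simplices (27): ab, ac, ad, af, ag, ah, bd, be, bf, bg, bi, cd, ce, cg, ch, ci, de, dh, di, ef, eg, eh, fg, fh, fi, gi, hi
  2-simplices (18): abd, abg, acd, ach, afg, afh, bdi, bef, beg, bfi, cde, ceg, cgi, chi, deh, dhi, efh, fgi

so the chain groups are C_0 ≅ Z^9, C_1 ≅ Z^27, C_2 ≅ Z^18.

The boundary map ∂_1: C_1 → C_0 is given by ∂[p,q] = [q] − [p].
The 9×27 boundary matrix has rank 8 and Smith normal form diag(1,1,1,1,1,1,1,1).

The boundary map ∂_2: C_2 → C_1 maps a triangle to the signed sum of its edges. For instance
  ∂bdi = di − bi + bd,
  ∂acd = cd − ad + ac.
As a 27×18 matrix over Z this has rank 18, with invariant factors (1,1,1,1,1,1,1,1,1,1,1,1,1,1,1,1,1,2).

Now H_k = ker ∂_k / im ∂_{k+1}, so:

  H_0: rank C_0 − rank ∂_1 = 9 − 8 = 1, and the invariant factors of ∂_1 are all 1, so H_0 = Z.
  H_1: rank ker ∂_1 − rank ∂_2 = (27 − 8) − 18 = 1, and ∂_2 has invariant factor 2 > 1, so H_1 = Z ⊕ Z/2Z.
  H_2: rank ker ∂_2 − rank ∂_3 = (18 − 18) − 0 = 0, and there is no ∂_3, so H_2 = 0.

(K is a triangulation of the Klein bottle.)

H_0 ≅ Z,  H_1 ≅ Z ⊕ Z/2Z,  H_2 = 0.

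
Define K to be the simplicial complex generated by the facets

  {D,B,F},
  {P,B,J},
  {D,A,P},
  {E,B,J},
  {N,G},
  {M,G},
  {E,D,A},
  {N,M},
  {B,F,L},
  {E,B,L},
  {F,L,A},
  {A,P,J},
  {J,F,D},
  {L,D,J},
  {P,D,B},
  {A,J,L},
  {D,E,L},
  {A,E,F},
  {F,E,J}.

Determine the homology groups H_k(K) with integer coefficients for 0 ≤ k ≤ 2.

H_0 ≅ Z^2,  H_1 ≅ Z^3,  H_2 ≅ Z.

Take the total order A < B < D < E < F < G < J < L < M < N < P on the vertex set. Then K (dimension 2) consists of the simplices:

  0-simplices (11): A, B, D, E, F, G, J, L, M, N, P
  1-simplices (27): AD, AE, AF, AJ, AL, AP, BD, BE, BF, BJ, BL, BP, DE, DF, DJ, DL, DP, EF, EJ, EL, FJ, FL, GM, GN, JL, JP, MN
  2-simplices (16): ADE, ADP, AEF, AFL, AJL, AJP, BDF, BDP, BEJ, BEL, BFL, BJP, DEL, DFJ, DJL, EFJ

giving chain groups C_0 ≅ Z^11, C_1 ≅ Z^27, C_2 ≅ Z^16.

The boundary map ∂_1: C_1 → C_0 sends each edge [p,q] (with p < q) to q − p. For instance
  ∂JP = P − J.
The 11×27 boundary matrix has rank 9 and Smith normal form diag(1,1,1,1,1,1,1,1,1).

The boundary map ∂_2: C_2 → C_1 sends each 2-simplex [p,q,r] to [q,r] − [p,r] + [p,q]. For instance
  ∂BDP = DP − BP + BD,
  ∂DEL = EL − DL + DE.
As a 27×16 matrix over Z this has rank 15, with invariant factors (1,1,1,1,1,1,1,1,1,1,1,1,1,1,1).

Now H_k = ker ∂_k / im ∂_{k+1}, so:

  H_0: rank C_0 − rank ∂_1 = 11 − 9 = 2, and the invariant factors of ∂_1 are all 1, so H_0 ≅ Z^2.
  H_1: rank ker ∂_1 − rank ∂_2 = (27 − 9) − 15 = 3, and the invariant factors of ∂_2 are all 1, so H_1 ≅ Z^3.
  H_2: rank ker ∂_2 − rank ∂_3 = (16 − 15) − 0 = 1, and there is no ∂_3, so H_2 ≅ Z.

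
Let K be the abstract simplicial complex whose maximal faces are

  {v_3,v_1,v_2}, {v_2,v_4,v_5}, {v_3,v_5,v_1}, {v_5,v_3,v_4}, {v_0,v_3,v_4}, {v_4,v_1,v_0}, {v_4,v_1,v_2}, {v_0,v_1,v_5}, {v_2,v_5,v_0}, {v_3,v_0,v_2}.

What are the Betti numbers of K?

We work with the vertex ordering v_0 < v_1 < v_2 < v_3 < v_4 < v_5. The simplices of K, each written with vertices in increasing order, are:

  0-simplices (6): [v_0], [v_1], [v_2], [v_3], [v_4], [v_5]
  1-simplices (15): (15 of them)
  2-simplices (10): [v_0,v_1,v_4], [v_0,v_1,v_5], [v_0,v_2,v_3], [v_0,v_2,v_5], [v_0,v_3,v_4], [v_1,v_2,v_3], [v_1,v_2,v_4], [v_1,v_3,v_5], [v_2,v_4,v_5], [v_3,v_4,v_5]

Hence C_0 ≅ Z^6, C_1 ≅ Z^15, C_2 ≅ Z^10.

Boundary ∂_1: C_1 → C_0 is given by ∂[p,q] = [q] − [p].
The 6×15 boundary matrix has rank 5 and Smith normal form diag(1,1,1,1,1).

Boundary ∂_2: C_2 → C_1 sends each 2-simplex [p,q,r] to [q,r] − [p,r] + [p,q]. For instance
  ∂[v_1,v_2,v_3] = [v_2,v_3] − [v_1,v_3] + [v_1,v_2],
  ∂[v_1,v_3,v_5] = [v_3,v_5] − [v_1,v_5] + [v_1,v_3].
This gives a 15×10 integer matrix of rank 10; reducing to Smith normal form yields diagonal entries (1,1,1,1,1,1,1,1,1,2).

Reading off H_k = ker ∂_k / im ∂_{k+1}:

  H_0: rank C_0 − rank ∂_1 = 6 − 5 = 1, and the invariant factors of ∂_1 are all 1, so H_0 = Z.
  H_1: rank ker ∂_1 − rank ∂_2 = (15 − 5) − 10 = 0, and ∂_2 has invariant factor 2 > 1, so H_1 = Z_2.
  H_2: rank ker ∂_2 − rank ∂_3 = (10 − 10) − 0 = 0, and there is no ∂_3, so H_2 = 0.

As a check, the Euler characteristic is 6 − 15 + 10 = 1, which agrees with 1 − 0 + 0 = 1.
(K is a triangulation of the real projective plane RP^2.)

Hence the Betti numbers are b_0 = 1, b_1 = 0, b_2 = 0.

b_0 = 1, b_1 = 0, b_2 = 0.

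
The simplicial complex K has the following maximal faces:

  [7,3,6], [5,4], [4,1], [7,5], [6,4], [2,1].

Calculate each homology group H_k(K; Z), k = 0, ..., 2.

Fix the vertex order 1 < 2 < 3 < 4 < 5 < 6 < 7 and write every simplex with vertices in increasing order. Then dim K = 2 and the simplices of K are:

  0-simplices (7): [1], [2], [3], [4], [5], [6], [7]
  1-simplices (8): [1,2], [1,4], [3,6], [3,7], [4,5], [4,6], [5,7], [6,7]
  2-simplices (1): [3,6,7]

Hence C_0 ≅ Z^7, C_1 ≅ Z^8, C_2 ≅ Z^1.

The boundary map ∂_1: C_1 → C_0 is given by ∂[p,q] = [q] − [p]. For instance
  ∂[3,7] = [7] − [3].
The 7×8 boundary matrix has rank 6 and Smith normal form diag(1,1,1,1,1,1).

Boundary ∂_2: C_2 → C_1 maps a triangle to the signed sum of its edges. For instance
  ∂[3,6,7] = [6,7] − [3,7] + [3,6].
This gives a 8×1 integer matrix of rank 1; reducing to Smith normal form yields diagonal entries (1).

Reading off H_k = ker ∂_k / im ∂_{k+1}:

  H_0: rank C_0 − rank ∂_1 = 7 − 6 = 1, and the invariant factors of ∂_1 are all 1, so H_0 = Z.
  H_1: rank ker ∂_1 − rank ∂_2 = (8 − 6) − 1 = 1, and the invariant factors of ∂_2 are all 1, so H_1 = Z.
  H_2: rank ker ∂_2 − rank ∂_3 = (1 − 1) − 0 = 0, and there is no ∂_3, so H_2 = 0.

H_0 = Z,  H_1 = Z,  H_2 = 0.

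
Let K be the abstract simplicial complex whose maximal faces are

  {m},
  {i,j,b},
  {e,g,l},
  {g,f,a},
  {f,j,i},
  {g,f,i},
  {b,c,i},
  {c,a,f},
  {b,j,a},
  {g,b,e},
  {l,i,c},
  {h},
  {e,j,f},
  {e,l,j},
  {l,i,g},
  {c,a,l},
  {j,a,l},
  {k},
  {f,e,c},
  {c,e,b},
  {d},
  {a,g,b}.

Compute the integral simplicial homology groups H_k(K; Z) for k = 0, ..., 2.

H_0 = Z^5,  H_1 = Z^2,  H_2 = Z.

Order the vertices as a < b < c < d < e < f < g < h < i < j < k < l < m. Listing each simplex with vertices in this order, K has dimension 2 with simplices:

  0-simplices (13): a, b, c, d, e, f, g, h, i, j, k, l, m
  1-simplices (27): ab, ac, af, ag, aj, al, bc, be, bg, bi, bj, ce, cf, ci, cl, ef, eg, ej, el, fg, fi, fj, gi, gl, ij, il, jl
  2-simplices (18): abg, abj, acf, acl, afg, ajl, bce, bci, beg, bij, cef, cil, efj, egl, ejl, fgi, fij, gil

giving chain groups C_0 ≅ Z^13, C_1 ≅ Z^27, C_2 ≅ Z^18.

Boundary ∂_1: C_1 → C_0 sends each edge [p,q] (with p < q) to q − p. For instance
  ∂be = e − b.
This gives a 13×27 integer matrix of rank 8; reducing to Smith normal form yields diagonal entries (1,1,1,1,1,1,1,1).

The boundary map ∂_2: C_2 → C_1 sends each 2-simplex [p,q,r] to [q,r] − [p,r] + [p,q]. For instance
  ∂cef = ef − cf + ce,
  ∂abj = bj − aj + ab.
The resulting 27×18 matrix has rank 17, and its Smith normal form has invariant factors (1,1,1,1,1,1,1,1,1,1,1,1,1,1,1,1,1).

From H_k ≅ ker(∂_k) / im(∂_{k+1}) we obtain:

  H_0: rank C_0 − rank ∂_1 = 13 − 8 = 5, and the invariant factors of ∂_1 are all 1, so H_0 ≅ Z^5.
  H_1: rank ker ∂_1 − rank ∂_2 = (27 − 8) − 17 = 2, and the invariant factors of ∂_2 are all 1, so H_1 ≅ Z^2.
  H_2: rank ker ∂_2 − rank ∂_3 = (18 − 17) − 0 = 1, and there is no ∂_3, so H_2 ≅ Z.

As a check, the Euler characteristic is 13 − 27 + 18 = 4, which agrees with 5 − 2 + 1 = 4.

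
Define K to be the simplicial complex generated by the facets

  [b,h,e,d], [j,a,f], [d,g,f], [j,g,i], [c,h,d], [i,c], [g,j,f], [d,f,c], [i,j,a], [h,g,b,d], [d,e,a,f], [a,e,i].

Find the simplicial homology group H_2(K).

K has 10 vertices, 26 edges, 19 triangles, 3 3-simplices.
rank ∂_2 = 16, rank ∂_3 = 3 ⇒ b_2 = 19 − 16 − 3 = 0; all invariant factors of ∂_3 are 1 so no torsion. So H_2 ≅ 0.

H_2 ≅ 0.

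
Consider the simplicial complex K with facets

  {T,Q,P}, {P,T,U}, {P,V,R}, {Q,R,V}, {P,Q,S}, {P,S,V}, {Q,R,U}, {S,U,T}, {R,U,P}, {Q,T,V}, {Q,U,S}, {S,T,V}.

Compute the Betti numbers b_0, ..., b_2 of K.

b_0 = 1, b_1 = 0, b_2 = 0.

K has 7 vertices, 18 edges, 12 triangles.
rank ∂_0 = 0, rank ∂_1 = 6 ⇒ b_0 = 7 − 0 − 6 = 1; all invariant factors of ∂_1 are 1 so no torsion. So H_0 ≅ Z.
rank ∂_1 = 6, rank ∂_2 = 12 ⇒ b_1 = 18 − 6 − 12 = 0; ∂_2 has invariant factor(s) [2] giving torsion. So H_1 ≅ Z_2.
rank ∂_2 = 12, rank ∂_3 = 0 ⇒ b_2 = 12 − 12 − 0 = 0. So H_2 ≅ 0.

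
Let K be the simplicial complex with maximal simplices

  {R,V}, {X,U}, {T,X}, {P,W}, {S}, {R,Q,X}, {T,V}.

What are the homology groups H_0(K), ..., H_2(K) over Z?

H_0 ≅ Z^3,  H_1 ≅ Z,  H_2 = 0.

We work with the vertex ordering P < Q < R < S < T < U < V < W < X. The simplices of K, each written with vertices in increasing order, are:

  0-simplices (9): P, Q, R, S, T, U, V, W, X
  1-simplices (8): PW, QR, QX, RV, RX, TV, TX, UX
  2-simplices (1): QRX

so the chain groups are C_0 ≅ Z^9, C_1 ≅ Z^8, C_2 ≅ Z^1.

The boundary map ∂_1: C_1 → C_0 is given by ∂[p,q] = [q] − [p]. For instance
  ∂TX = X − T.
This gives a 9×8 integer matrix of rank 6; reducing to Smith normal form yields diagonal entries (1,1,1,1,1,1).

The boundary map ∂_2: C_2 → C_1 maps a triangle to the signed sum of its edges. For instance
  ∂QRX = RX − QX + QR.
As a 8×1 matrix over Z this has rank 1, with invariant factors (1).

Computing H_k = (kernel of ∂_k) / (image of ∂_{k+1}):

  H_0: rank C_0 − rank ∂_1 = 9 − 6 = 3, and the invariant factors of ∂_1 are all 1, so H_0 = Z^3.
  H_1: rank ker ∂_1 − rank ∂_2 = (8 − 6) − 1 = 1, and the invariant factors of ∂_2 are all 1, so H_1 = Z.
  H_2: rank ker ∂_2 − rank ∂_3 = (1 − 1) − 0 = 0, and there is no ∂_3, so H_2 = 0.

As a check, the Euler characteristic is 9 − 8 + 1 = 2, which agrees with 3 − 1 + 0 = 2.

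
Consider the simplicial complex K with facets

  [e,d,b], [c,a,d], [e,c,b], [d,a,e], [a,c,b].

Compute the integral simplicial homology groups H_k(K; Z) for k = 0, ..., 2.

Order the vertices as a < b < c < d < e. Listing each simplex with vertices in this order, K has dimension 2 with simplices:

  0-simplices (5): a, b, c, d, e
  1-simplices (10): ab, ac, ad, ae, bc, bd, be, cd, ce, de
  2-simplices (5): abc, acd, ade, bce, bde

Hence C_0 ≅ Z^5, C_1 ≅ Z^10, C_2 ≅ Z^5.

Boundary ∂_1: C_1 → C_0 is given by ∂[p,q] = [q] − [p].
This gives a 5×10 integer matrix of rank 4; reducing to Smith normal form yields diagonal entries (1,1,1,1).

∂_2: C_2 → C_1 sends each 2-simplex [p,q,r] to [q,r] − [p,r] + [p,q]. For instance
  ∂bce = ce − be + bc,
  ∂bde = de − be + bd.
The resulting 10×5 matrix has rank 5, and its Smith normal form has invariant factors (1,1,1,1,1).

Now H_k = ker ∂_k / im ∂_{k+1}, so:

  H_0: rank C_0 − rank ∂_1 = 5 − 4 = 1, and the invariant factors of ∂_1 are all 1, so H_0 = Z.
  H_1: rank ker ∂_1 − rank ∂_2 = (10 − 4) − 5 = 1, and the invariant factors of ∂_2 are all 1, so H_1 = Z.
  H_2: rank ker ∂_2 − rank ∂_3 = (5 − 5) − 0 = 0, and there is no ∂_3, so H_2 = 0.

H_0 ≅ Z,  H_1 ≅ Z,  H_2 = 0.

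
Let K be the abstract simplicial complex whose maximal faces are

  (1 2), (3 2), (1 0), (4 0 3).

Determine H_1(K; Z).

H_1 = Z.

Take the total order 0 < 1 < 2 < 3 < 4 on the vertex set. Then K (dimension 2) consists of the simplices:

  0-simplices (5): [0], [1], [2], [3], [4]
  1-simplices (6): [0,1], [0,3], [0,4], [1,2], [2,3], [3,4]
  2-simplices (1): [0,3,4]

giving chain groups C_0 ≅ Z^5, C_1 ≅ Z^6, C_2 ≅ Z^1.

Boundary ∂_1: C_1 → C_0 maps an edge to its endpoints' difference, ∂[p,q] = q − p. For instance
  ∂[1,2] = [2] − [1].
As a 5×6 matrix over Z this has rank 4, with invariant factors (1,1,1,1).

The boundary map ∂_2: C_2 → C_1 maps a triangle to the signed sum of its edges. For instance
  ∂[0,3,4] = [3,4] − [0,4] + [0,3].
This gives a 6×1 integer matrix of rank 1; reducing to Smith normal form yields diagonal entries (1).

Now H_k = ker ∂_k / im ∂_{k+1}, so:

  H_1: rank ker ∂_1 − rank ∂_2 = (6 − 4) − 1 = 1, and the invariant factors of ∂_2 are all 1, so H_1 = Z.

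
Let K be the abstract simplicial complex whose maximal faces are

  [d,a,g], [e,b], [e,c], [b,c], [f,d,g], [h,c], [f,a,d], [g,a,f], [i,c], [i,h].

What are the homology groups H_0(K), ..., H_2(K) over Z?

H_0 = Z^2,  H_1 = Z^2,  H_2 = Z.

Take the total order a < b < c < d < e < f < g < h < i on the vertex set. Then K (dimension 2) consists of the simplices:

  0-simplices (9): a, b, c, d, e, f, g, h, i
  1-simplices (12): ad, af, ag, bc, be, ce, ch, ci, df, dg, fg, hi
  2-simplices (4): adf, adg, afg, dfg

Hence C_0 ≅ Z^9, C_1 ≅ Z^12, C_2 ≅ Z^4.

The boundary map ∂_1: C_1 → C_0 maps an edge to its endpoints' difference, ∂[p,q] = q − p.
As a 9×12 matrix over Z this has rank 7, with invariant factors (1,1,1,1,1,1,1).

The boundary map ∂_2: C_2 → C_1 sends each 2-simplex [p,q,r] to [q,r] − [p,r] + [p,q]. For instance
  ∂adf = df − af + ad,
  ∂adg = dg − ag + ad.
The resulting 12×4 matrix has rank 3, and its Smith normal form has invariant factors (1,1,1).

Reading off H_k = ker ∂_k / im ∂_{k+1}:

  H_0: rank C_0 − rank ∂_1 = 9 − 7 = 2, and the invariant factors of ∂_1 are all 1, so H_0 ≅ Z^2.
  H_1: rank ker ∂_1 − rank ∂_2 = (12 − 7) − 3 = 2, and the invariant factors of ∂_2 are all 1, so H_1 ≅ Z^2.
  H_2: rank ker ∂_2 − rank ∂_3 = (4 − 3) − 0 = 1, and there is no ∂_3, so H_2 ≅ Z.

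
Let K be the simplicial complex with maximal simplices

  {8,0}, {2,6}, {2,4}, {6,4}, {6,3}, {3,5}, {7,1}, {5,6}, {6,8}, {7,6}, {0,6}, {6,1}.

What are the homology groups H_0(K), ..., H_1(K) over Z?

Order the vertices as 0 < 1 < 2 < 3 < 4 < 5 < 6 < 7 < 8. Listing each simplex with vertices in this order, K has dimension 1 with simplices:

  0-simplices (9): [0], [1], [2], [3], [4], [5], [6], [7], [8]
  1-simplices (12): [0,6], [0,8], [1,6], [1,7], [2,4], [2,6], [3,5], [3,6], [4,6], [5,6], [6,7], [6,8]

Hence C_0 ≅ Z^9, C_1 ≅ Z^12.

The boundary map ∂_1: C_1 → C_0 sends each edge [p,q] (with p < q) to q − p. For instance
  ∂[2,6] = [6] − [2].
The 9×12 boundary matrix has rank 8 and Smith normal form diag(1,1,1,1,1,1,1,1).

Computing H_k = (kernel of ∂_k) / (image of ∂_{k+1}):

  H_0: rank C_0 − rank ∂_1 = 9 − 8 = 1, and the invariant factors of ∂_1 are all 1, so H_0 = Z.
  H_1: rank ker ∂_1 − rank ∂_2 = (12 − 8) − 0 = 4, and there is no ∂_2, so H_1 = Z^4.

H_0 = Z,  H_1 = Z^4.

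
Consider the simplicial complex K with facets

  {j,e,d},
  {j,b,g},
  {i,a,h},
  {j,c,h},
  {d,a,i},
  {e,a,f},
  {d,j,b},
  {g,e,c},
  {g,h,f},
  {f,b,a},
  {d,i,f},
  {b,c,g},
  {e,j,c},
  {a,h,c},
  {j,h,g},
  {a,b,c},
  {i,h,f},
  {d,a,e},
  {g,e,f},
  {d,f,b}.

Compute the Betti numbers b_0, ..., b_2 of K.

b_0 = 1, b_1 = 1, b_2 = 0.

We work with the vertex ordering a < b < c < d < e < f < g < h < i < j. The simplices of K, each written with vertices in increasing order, are:

  0-simplices (10): a, b, c, d, e, f, g, h, i, j
  1-simplices (30): ab, ac, ad, ae, af, ah, ai, bc, bd, bf, bg, bj, ce, cg, ch, cj, de, df, di, dj, ef, eg, ej, fg, fh, fi, gh, gj, hi, hj
  2-simplices (20): abc, abf, ach, ade, adi, aef, ahi, bcg, bdf, bdj, bgj, ceg, cej, chj, dej, dfi, efg, fgh, fhi, ghj

Hence C_0 ≅ Z^10, C_1 ≅ Z^30, C_2 ≅ Z^20.

Boundary ∂_1: C_1 → C_0 is given by ∂[p,q] = [q] − [p]. For instance
  ∂af = f − a.
As a 10×30 matrix over Z this has rank 9, with invariant factors (1,1,1,1,1,1,1,1,1).

Boundary ∂_2: C_2 → C_1 acts by ∂[p,q,r] = [q,r] − [p,r] + [p,q]. For instance
  ∂dfi = fi − di + df,
  ∂bgj = gj − bj + bg.
As a 30×20 matrix over Z this has rank 20, with invariant factors (1,1,1,1,1,1,1,1,1,1,1,1,1,1,1,1,1,1,1,2).

Now H_k = ker ∂_k / im ∂_{k+1}, so:

  H_0: rank C_0 − rank ∂_1 = 10 − 9 = 1, and the invariant factors of ∂_1 are all 1, so H_0 = Z.
  H_1: rank ker ∂_1 − rank ∂_2 = (30 − 9) − 20 = 1, and ∂_2 has invariant factor 2 > 1, so H_1 = Z ⊕ Z/2Z.
  H_2: rank ker ∂_2 − rank ∂_3 = (20 − 20) − 0 = 0, and there is no ∂_3, so H_2 = 0.

As a check, the Euler characteristic is 10 − 30 + 20 = 0, which agrees with 1 − 1 + 0 = 0.
(K is a triangulation of the Klein bottle.)

Hence the Betti numbers are b_0 = 1, b_1 = 1, b_2 = 0.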